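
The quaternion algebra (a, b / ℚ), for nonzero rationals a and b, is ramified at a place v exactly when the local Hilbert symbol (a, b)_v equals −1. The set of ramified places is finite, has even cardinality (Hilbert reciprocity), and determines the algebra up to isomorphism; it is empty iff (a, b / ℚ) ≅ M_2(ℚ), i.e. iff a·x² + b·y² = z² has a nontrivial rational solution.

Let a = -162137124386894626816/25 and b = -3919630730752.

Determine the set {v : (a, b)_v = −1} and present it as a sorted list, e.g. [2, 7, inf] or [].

(a, b) ≡ (-290191, -22) mod (ℚ^×)²; places V = {2, 5, 7, 11, 23, 31, 37, ∞}.
(a,b)_2: α=14, β=9; u≡1, v≡5 (mod 8); ε(u)ε(v)=0·0, αω(v)=14·1, βω(u)=9·0; sum ≡ 0  ⇒  +1.
(a,b)_31: α=3, u≡16; β=2, v≡7 (mod 31); (16|31)=+1, (7|31)=+1; sign (−1)^0·+1^2·+1^3 = +1.
(a,b)_∞: sgn(-290191)=−, sgn(-22)=−, so -1.
(a,b)_11: α=1, u≡6; β=1, v≡1 (mod 11); (6|11)=-1, (1|11)=+1; sign (−1)^1·-1^1·+1^1 = +1.
(a,b)_7: α=2, u≡4; β=0, v≡5 (mod 7); (4|7)=+1, (5|7)=-1; sign (−1)^0·+1^0·-1^2 = +1.
(a,b)_5: α=-2, u≡4; β=0, v≡3 (mod 5); (4|5)=+1, (3|5)=-1; sign (−1)^0·+1^0·-1^-2 = +1.
(a,b)_37: α=3, u≡34; β=2, v≡14 (mod 37); (34|37)=+1, (14|37)=-1; sign (−1)^0·+1^2·-1^3 = -1.
(a,b)_23: α=3, u≡22; β=2, v≡4 (mod 23); (22|23)=-1, (4|23)=+1; sign (−1)^0·-1^2·+1^3 = +1.
(-290191, -22 / ℚ) ramifies at {37, ∞}: a division algebra.

[37, inf]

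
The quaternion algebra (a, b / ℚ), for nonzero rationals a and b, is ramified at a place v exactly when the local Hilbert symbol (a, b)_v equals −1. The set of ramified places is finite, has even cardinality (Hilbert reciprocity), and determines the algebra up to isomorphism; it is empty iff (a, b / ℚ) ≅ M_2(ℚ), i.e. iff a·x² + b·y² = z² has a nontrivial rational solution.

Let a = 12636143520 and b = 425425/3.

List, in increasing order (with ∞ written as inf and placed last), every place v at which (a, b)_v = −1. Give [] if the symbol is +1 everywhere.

Mod squares: a ≡ 330, b ≡ 51051. Check v ∈ {∞, 2, 3, 5, 7, 11, 13, 17}.
v=2: v_2(a)=5, v_2(b)=0; units ≡ 5, 3 (mod 8); ε·ε+αω+βω = 0·1+5·1+0·1 ≡ 1  ⇒  (a,b)_2 = -1.
v=5: a=5^1·(≡4), b=5^2·(≡4) mod 5; (4|5)=+1, (4|5)=+1; (−1)^{1·2·2}·(+1)^2·(+1)^1 = +1.
v=17: a=17^2·(≡3), b=17^1·(≡6) mod 17; (3|17)=-1, (6|17)=-1; (−1)^{2·1·8}·(-1)^1·(-1)^2 = -1.
v=11: a=11^1·(≡2), b=11^1·(≡7) mod 11; (2|11)=-1, (7|11)=-1; (−1)^{1·1·5}·(-1)^1·(-1)^1 = -1.
v=13: a=13^2·(≡8), b=13^1·(≡10) mod 13; (8|13)=-1, (10|13)=+1; (−1)^{2·1·6}·(-1)^1·(+1)^2 = -1.
v=∞: 330 > 0 and 51051 > 0  ⇒  (a,b)_∞ = +1.
v=7: a=7^2·(≡4), b=7^1·(≡5) mod 7; (4|7)=+1, (5|7)=-1; (−1)^{2·1·3}·(+1)^1·(-1)^2 = +1.
v=3: a=3^1·(≡2), b=3^-1·(≡1) mod 3; (2|3)=-1, (1|3)=+1; (−1)^{1·-1·1}·(-1)^-1·(+1)^1 = +1.
Ram(330, 51051) = {2, 11, 13, 17}; no ℚ_2-point on the conic.

[2, 11, 13, 17]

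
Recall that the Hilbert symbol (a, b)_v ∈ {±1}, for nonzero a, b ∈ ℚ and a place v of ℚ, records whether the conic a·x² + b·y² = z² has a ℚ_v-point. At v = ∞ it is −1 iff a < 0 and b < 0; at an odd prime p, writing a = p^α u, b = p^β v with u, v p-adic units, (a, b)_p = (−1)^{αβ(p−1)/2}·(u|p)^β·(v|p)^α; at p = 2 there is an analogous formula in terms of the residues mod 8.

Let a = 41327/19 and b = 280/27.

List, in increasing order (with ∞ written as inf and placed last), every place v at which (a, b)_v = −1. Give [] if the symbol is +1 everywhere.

(a, b) ≡ (2717, 210) mod (ℚ^×)²; places V = {2, 3, 5, 7, 11, 13, 17, 19, ∞}.
(a,b)_3: α=0, u≡2; β=-3, v≡1 (mod 3); (2|3)=-1, (1|3)=+1; sign (−1)^0·-1^-3·+1^0 = -1.
(a,b)_11: α=1, u≡9; β=0, v≡1 (mod 11); (9|11)=+1, (1|11)=+1; sign (−1)^0·+1^0·+1^1 = +1.
(a,b)_7: α=0, u≡4; β=1, v≡2 (mod 7); (4|7)=+1, (2|7)=+1; sign (−1)^0·+1^1·+1^0 = +1.
(a,b)_5: α=0, u≡3; β=1, v≡3 (mod 5); (3|5)=-1, (3|5)=-1; sign (−1)^0·-1^1·-1^0 = -1.
(a,b)_19: α=-1, u≡2; β=0, v≡16 (mod 19); (2|19)=-1, (16|19)=+1; sign (−1)^0·-1^0·+1^-1 = +1.
(a,b)_17: α=2, u≡12; β=0, v≡11 (mod 17); (12|17)=-1, (11|17)=-1; sign (−1)^0·-1^0·-1^2 = +1.
(a,b)_13: α=1, u≡12; β=0, v≡7 (mod 13); (12|13)=+1, (7|13)=-1; sign (−1)^0·+1^0·-1^1 = -1.
(a,b)_∞: sgn(2717)=+, sgn(210)=+, so +1.
(a,b)_2: α=0, β=3; u≡5, v≡1 (mod 8); ε(u)ε(v)=0·0, αω(v)=0·0, βω(u)=3·1; sum ≡ 1  ⇒  -1.
|Ram(2717, 210)| = 4, even; anisotropic at {2, 3, 5, 13}.

[2, 3, 5, 13]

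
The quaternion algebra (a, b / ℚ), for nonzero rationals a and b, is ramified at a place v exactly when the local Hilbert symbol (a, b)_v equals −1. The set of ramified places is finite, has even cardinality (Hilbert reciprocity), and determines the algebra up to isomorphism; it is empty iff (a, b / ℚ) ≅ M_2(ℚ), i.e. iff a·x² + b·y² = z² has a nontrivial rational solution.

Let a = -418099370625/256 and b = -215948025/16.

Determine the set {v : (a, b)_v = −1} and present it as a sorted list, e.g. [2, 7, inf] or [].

Mod squares: a ≡ -17, b ≡ -41. Check v ∈ {∞, 2, 3, 5, 17, 41}.
v=5: a=5^4·(≡2), b=5^2·(≡4) mod 5; (2|5)=-1, (4|5)=+1; (−1)^{4·2·2}·(-1)^2·(+1)^4 = +1.
v=3: a=3^4·(≡1), b=3^6·(≡1) mod 3; (1|3)=+1, (1|3)=+1; (−1)^{4·6·1}·(+1)^6·(+1)^4 = +1.
v=17: a=17^3·(≡15), b=17^2·(≡7) mod 17; (15|17)=+1, (7|17)=-1; (−1)^{3·2·8}·(+1)^2·(-1)^3 = -1.
v=∞: -17 < 0 and -41 < 0  ⇒  (a,b)_∞ = -1.
v=41: a=41^2·(≡34), b=41^1·(≡23) mod 41; (34|41)=-1, (23|41)=+1; (−1)^{2·1·20}·(-1)^1·(+1)^2 = -1.
v=2: v_2(a)=-8, v_2(b)=-4; units ≡ 7, 7 (mod 8); ε·ε+αω+βω = 1·1+-8·0+-4·0 ≡ 1  ⇒  (a,b)_2 = -1.
Ram(-17, -41) = {2, 17, 41, ∞}; no ℚ_2-point on the conic.

[2, 17, 41, inf]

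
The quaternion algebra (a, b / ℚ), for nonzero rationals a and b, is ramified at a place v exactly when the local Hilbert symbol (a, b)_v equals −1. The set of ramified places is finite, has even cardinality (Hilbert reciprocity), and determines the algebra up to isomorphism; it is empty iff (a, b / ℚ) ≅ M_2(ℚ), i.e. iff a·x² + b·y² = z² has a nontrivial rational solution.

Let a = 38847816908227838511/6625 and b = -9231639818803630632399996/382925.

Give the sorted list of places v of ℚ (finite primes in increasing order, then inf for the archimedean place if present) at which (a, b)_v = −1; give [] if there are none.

[5, 7, 13, 23, 41, 53]

(a, b) ≡ (6073535, -4769947) mod (ℚ^×)²; places V = {2, 3, 5, 7, 11, 13, 17, 23, 41, 43, 53, ∞}.
(a,b)_41: α=3, u≡8; β=4, v≡28 (mod 41); (8|41)=+1, (28|41)=-1; sign (−1)^0·+1^4·-1^3 = -1.
(a,b)_23: α=2, u≡21; β=3, v≡18 (mod 23); (21|23)=-1, (18|23)=+1; sign (−1)^0·-1^3·+1^2 = -1.
(a,b)_17: α=0, u≡8; β=-2, v≡8 (mod 17); (8|17)=+1, (8|17)=+1; sign (−1)^0·+1^-2·+1^0 = +1.
(a,b)_11: α=2, u≡6; β=2, v≡3 (mod 11); (6|11)=-1, (3|11)=+1; sign (−1)^0·-1^2·+1^2 = +1.
(a,b)_7: α=4, u≡3; β=5, v≡1 (mod 7); (3|7)=-1, (1|7)=+1; sign (−1)^0·-1^5·+1^4 = -1.
(a,b)_∞: sgn(6073535)=+, sgn(-4769947)=−, so +1.
(a,b)_2: α=0, β=2; u≡7, v≡5 (mod 8); ε(u)ε(v)=1·0, αω(v)=0·1, βω(u)=2·0; sum ≡ 0  ⇒  +1.
(a,b)_5: α=-3, u≡2; β=-2, v≡2 (mod 5); (2|5)=-1, (2|5)=-1; sign (−1)^0·-1^-2·-1^-3 = -1.
(a,b)_3: α=8, u≡2; β=10, v≡2 (mod 3); (2|3)=-1, (2|3)=-1; sign (−1)^0·-1^10·-1^8 = +1.
(a,b)_43: α=1, u≡20; β=1, v≡21 (mod 43); (20|43)=-1, (21|43)=+1; sign (−1)^1·-1^1·+1^1 = +1.
(a,b)_13: α=1, u≡3; β=1, v≡7 (mod 13); (3|13)=+1, (7|13)=-1; sign (−1)^0·+1^1·-1^1 = -1.
(a,b)_53: α=-1, u≡17; β=-1, v≡39 (mod 53); (17|53)=+1, (39|53)=-1; sign (−1)^0·+1^-1·-1^-1 = -1.
|Ram(6073535, -4769947)| = 6, even; anisotropic at {5, 7, 13, 23, 41, 53}.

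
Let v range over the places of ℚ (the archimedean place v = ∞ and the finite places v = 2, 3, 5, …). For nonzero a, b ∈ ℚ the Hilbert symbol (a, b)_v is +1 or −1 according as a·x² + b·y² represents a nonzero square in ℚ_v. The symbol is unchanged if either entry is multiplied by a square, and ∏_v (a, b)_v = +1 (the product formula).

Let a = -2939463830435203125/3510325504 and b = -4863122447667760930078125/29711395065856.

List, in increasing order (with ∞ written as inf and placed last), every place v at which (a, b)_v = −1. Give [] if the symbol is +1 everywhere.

Mod squares: a ≡ -4773, b ≡ -2109. Check v ∈ {∞, 2, 3, 5, 7, 19, 23, 37, 43}.
v=23: a=23^-4·(≡17), b=23^-6·(≡7) mod 23; (17|23)=-1, (7|23)=-1; (−1)^{-4·-6·11}·(-1)^-6·(-1)^-4 = +1.
v=7: a=7^-2·(≡2), b=7^-2·(≡6) mod 7; (2|7)=+1, (6|7)=-1; (−1)^{-2·-2·3}·(+1)^-2·(-1)^-2 = +1.
v=∞: -4773 < 0 and -2109 < 0  ⇒  (a,b)_∞ = -1.
v=19: a=19^2·(≡14), b=19^3·(≡18) mod 19; (14|19)=-1, (18|19)=-1; (−1)^{2·3·9}·(-1)^3·(-1)^2 = -1.
v=43: a=43^3·(≡27), b=43^4·(≡14) mod 43; (27|43)=-1, (14|43)=+1; (−1)^{3·4·21}·(-1)^4·(+1)^3 = +1.
v=37: a=37^1·(≡24), b=37^1·(≡6) mod 37; (24|37)=-1, (6|37)=-1; (−1)^{1·1·18}·(-1)^1·(-1)^1 = +1.
v=2: v_2(a)=-8, v_2(b)=-12; units ≡ 3, 3 (mod 8); ε·ε+αω+βω = 1·1+-8·1+-12·1 ≡ 1  ⇒  (a,b)_2 = -1.
v=3: a=3^11·(≡2), b=3^15·(≡2) mod 3; (2|3)=-1, (2|3)=-1; (−1)^{11·15·1}·(-1)^15·(-1)^11 = -1.
v=5: a=5^6·(≡3), b=5^8·(≡4) mod 5; (3|5)=-1, (4|5)=+1; (−1)^{6·8·2}·(-1)^8·(+1)^6 = +1.
(-4773, -2109 / ℚ) ramifies at {2, 3, 19, ∞}: a division algebra.

[2, 3, 19, inf]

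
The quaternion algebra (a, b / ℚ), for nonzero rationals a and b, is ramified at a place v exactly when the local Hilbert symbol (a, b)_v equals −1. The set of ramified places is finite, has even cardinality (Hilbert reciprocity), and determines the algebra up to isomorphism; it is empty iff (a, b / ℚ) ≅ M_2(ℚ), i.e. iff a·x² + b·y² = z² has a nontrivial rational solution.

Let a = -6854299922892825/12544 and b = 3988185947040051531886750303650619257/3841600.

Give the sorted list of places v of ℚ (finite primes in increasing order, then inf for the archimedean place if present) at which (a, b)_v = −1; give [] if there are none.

[19, 23, 29, 31]

(a, b) ≡ (-519593, 313937) mod (ℚ^×)²; places V = {2, 3, 5, 7, 13, 19, 23, 29, 31, 41, ∞}.
(a,b)_23: α=1, u≡6; β=2, v≡19 (mod 23); (6|23)=+1, (19|23)=-1; sign (−1)^0·+1^2·-1^1 = -1.
(a,b)_13: α=2, u≡4; β=7, v≡7 (mod 13); (4|13)=+1, (7|13)=-1; sign (−1)^0·+1^7·-1^2 = +1.
(a,b)_2: α=-8, β=-6; u≡7, v≡1 (mod 8); ε(u)ε(v)=1·0, αω(v)=-8·0, βω(u)=-6·0; sum ≡ 0  ⇒  +1.
(a,b)_∞: sgn(-519593)=−, sgn(313937)=+, so +1.
(a,b)_29: α=1, u≡25; β=2, v≡19 (mod 29); (25|29)=+1, (19|29)=-1; sign (−1)^0·+1^2·-1^1 = -1.
(a,b)_31: α=2, u≡24; β=5, v≡22 (mod 31); (24|31)=-1, (22|31)=-1; sign (−1)^0·-1^5·-1^2 = -1.
(a,b)_7: α=-2, u≡6; β=-4, v≡2 (mod 7); (6|7)=-1, (2|7)=+1; sign (−1)^0·-1^-4·+1^-2 = +1.
(a,b)_19: α=3, u≡15; β=7, v≡12 (mod 19); (15|19)=-1, (12|19)=-1; sign (−1)^1·-1^7·-1^3 = -1.
(a,b)_3: α=2, u≡1; β=4, v≡2 (mod 3); (1|3)=+1, (2|3)=-1; sign (−1)^0·+1^4·-1^2 = +1.
(a,b)_5: α=2, u≡3; β=-2, v≡3 (mod 5); (3|5)=-1, (3|5)=-1; sign (−1)^0·-1^-2·-1^2 = +1.
(a,b)_41: α=1, u≡23; β=3, v≡32 (mod 41); (23|41)=+1, (32|41)=+1; sign (−1)^0·+1^3·+1^1 = +1.
Ram(-519593, 313937) = {19, 23, 29, 31}; no ℚ_19-point on the conic.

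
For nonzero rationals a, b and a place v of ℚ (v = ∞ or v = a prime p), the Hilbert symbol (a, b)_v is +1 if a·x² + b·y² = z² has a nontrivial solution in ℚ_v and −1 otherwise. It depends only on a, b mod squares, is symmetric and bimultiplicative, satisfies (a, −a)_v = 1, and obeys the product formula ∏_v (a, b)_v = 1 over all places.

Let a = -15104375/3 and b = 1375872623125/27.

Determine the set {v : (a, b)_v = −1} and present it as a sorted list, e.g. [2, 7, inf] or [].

[2, 3, 11, 13]

Mod squares: a ≡ -429, b ≡ 39. Check v ∈ {∞, 2, 3, 5, 7, 11, 13}.
v=7: a=7^0·(≡5), b=7^2·(≡4) mod 7; (5|7)=-1, (4|7)=+1; (−1)^{0·2·3}·(-1)^2·(+1)^0 = +1.
v=∞: -429 < 0 and 39 > 0  ⇒  (a,b)_∞ = +1.
v=5: a=5^4·(≡1), b=5^4·(≡1) mod 5; (1|5)=+1, (1|5)=+1; (−1)^{4·4·2}·(+1)^4·(+1)^4 = +1.
v=2: v_2(a)=0, v_2(b)=0; units ≡ 3, 7 (mod 8); ε·ε+αω+βω = 1·1+0·0+0·1 ≡ 1  ⇒  (a,b)_2 = -1.
v=3: a=3^-1·(≡1), b=3^-3·(≡1) mod 3; (1|3)=+1, (1|3)=+1; (−1)^{-1·-3·1}·(+1)^-3·(+1)^-1 = -1.
v=11: a=11^1·(≡9), b=11^2·(≡2) mod 11; (9|11)=+1, (2|11)=-1; (−1)^{1·2·5}·(+1)^2·(-1)^1 = -1.
v=13: a=13^3·(≡5), b=13^5·(≡1) mod 13; (5|13)=-1, (1|13)=+1; (−1)^{3·5·6}·(-1)^5·(+1)^3 = -1.
|Ram(-429, 39)| = 4, even; anisotropic at {2, 3, 11, 13}.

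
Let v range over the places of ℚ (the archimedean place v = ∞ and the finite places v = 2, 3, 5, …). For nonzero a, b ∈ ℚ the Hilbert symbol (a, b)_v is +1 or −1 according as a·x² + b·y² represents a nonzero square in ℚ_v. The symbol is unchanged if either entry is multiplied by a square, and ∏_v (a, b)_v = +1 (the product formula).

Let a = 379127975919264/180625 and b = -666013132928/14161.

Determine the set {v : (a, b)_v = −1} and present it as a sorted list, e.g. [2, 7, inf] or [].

(a, b) ≡ (243386, -962) mod (ℚ^×)²; places V = {2, 3, 5, 7, 11, 13, 17, 23, 37, ∞}.
(a,b)_13: α=3, u≡11; β=3, v≡3 (mod 13); (11|13)=-1, (3|13)=+1; sign (−1)^0·-1^3·+1^3 = -1.
(a,b)_2: α=5, β=7; u≡5, v≡7 (mod 8); ε(u)ε(v)=0·1, αω(v)=5·0, βω(u)=7·1; sum ≡ 1  ⇒  -1.
(a,b)_37: α=1, u≡13; β=1, v≡28 (mod 37); (13|37)=-1, (28|37)=+1; sign (−1)^0·-1^1·+1^1 = -1.
(a,b)_5: α=-4, u≡1; β=0, v≡2 (mod 5); (1|5)=+1, (2|5)=-1; sign (−1)^0·+1^0·-1^-4 = +1.
(a,b)_11: α=3, u≡4; β=2, v≡10 (mod 11); (4|11)=+1, (10|11)=-1; sign (−1)^0·+1^2·-1^3 = -1.
(a,b)_7: α=0, u≡3; β=-2, v≡2 (mod 7); (3|7)=-1, (2|7)=+1; sign (−1)^0·-1^-2·+1^0 = +1.
(a,b)_∞: sgn(243386)=+, sgn(-962)=−, so +1.
(a,b)_23: α=3, u≡4; β=2, v≡9 (mod 23); (4|23)=+1, (9|23)=+1; sign (−1)^0·+1^2·+1^3 = +1.
(a,b)_3: α=2, u≡2; β=0, v≡1 (mod 3); (2|3)=-1, (1|3)=+1; sign (−1)^0·-1^0·+1^2 = +1.
(a,b)_17: α=-2, u≡10; β=-2, v≡12 (mod 17); (10|17)=-1, (12|17)=-1; sign (−1)^0·-1^-2·-1^-2 = +1.
|Ram(243386, -962)| = 4, even; anisotropic at {2, 11, 13, 37}.

[2, 11, 13, 37]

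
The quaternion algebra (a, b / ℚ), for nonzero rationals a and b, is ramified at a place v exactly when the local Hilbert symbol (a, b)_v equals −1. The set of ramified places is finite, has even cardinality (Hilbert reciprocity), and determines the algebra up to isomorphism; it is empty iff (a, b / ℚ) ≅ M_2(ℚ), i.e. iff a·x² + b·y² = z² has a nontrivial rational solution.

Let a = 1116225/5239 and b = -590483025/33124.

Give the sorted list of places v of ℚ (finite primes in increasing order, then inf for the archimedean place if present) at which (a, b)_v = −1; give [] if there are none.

[2, 31]

Mod squares: a ≡ 1271, b ≡ -41. Check v ∈ {∞, 2, 3, 5, 7, 11, 13, 23, 31, 41}.
v=13: a=13^-2·(≡9), b=13^-2·(≡11) mod 13; (9|13)=+1, (11|13)=-1; (−1)^{-2·-2·6}·(+1)^-2·(-1)^-2 = +1.
v=31: a=31^-1·(≡5), b=31^0·(≡30) mod 31; (5|31)=+1, (30|31)=-1; (−1)^{-1·0·15}·(+1)^0·(-1)^-1 = -1.
v=41: a=41^1·(≡9), b=41^1·(≡40) mod 41; (9|41)=+1, (40|41)=+1; (−1)^{1·1·20}·(+1)^1·(+1)^1 = +1.
v=∞: 1271 > 0 and -41 < 0  ⇒  (a,b)_∞ = +1.
v=5: a=5^2·(≡1), b=5^2·(≡1) mod 5; (1|5)=+1, (1|5)=+1; (−1)^{2·2·2}·(+1)^2·(+1)^2 = +1.
v=7: a=7^0·(≡4), b=7^-2·(≡2) mod 7; (4|7)=+1, (2|7)=+1; (−1)^{0·-2·3}·(+1)^-2·(+1)^0 = +1.
v=23: a=23^0·(≡16), b=23^2·(≡20) mod 23; (16|23)=+1, (20|23)=-1; (−1)^{0·2·11}·(+1)^2·(-1)^0 = +1.
v=2: v_2(a)=0, v_2(b)=-2; units ≡ 7, 7 (mod 8); ε·ε+αω+βω = 1·1+0·0+-2·0 ≡ 1  ⇒  (a,b)_2 = -1.
v=3: a=3^2·(≡2), b=3^2·(≡1) mod 3; (2|3)=-1, (1|3)=+1; (−1)^{2·2·1}·(-1)^2·(+1)^2 = +1.
v=11: a=11^2·(≡6), b=11^2·(≡5) mod 11; (6|11)=-1, (5|11)=+1; (−1)^{2·2·5}·(-1)^2·(+1)^2 = +1.
|Ram(1271, -41)| = 2, even; anisotropic at {2, 31}.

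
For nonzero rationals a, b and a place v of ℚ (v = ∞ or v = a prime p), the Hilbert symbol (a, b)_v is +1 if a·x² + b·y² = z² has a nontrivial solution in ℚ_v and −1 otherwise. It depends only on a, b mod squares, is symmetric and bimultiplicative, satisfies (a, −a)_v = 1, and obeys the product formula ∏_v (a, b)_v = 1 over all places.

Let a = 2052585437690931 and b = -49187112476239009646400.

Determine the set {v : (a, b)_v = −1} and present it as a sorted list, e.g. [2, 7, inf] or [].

[2, 3, 11, 19, 23, 29]

Mod squares: a ≡ 13299, b ≡ -1178589. Check v ∈ {∞, 2, 3, 5, 11, 13, 19, 23, 29, 31}.
v=13: a=13^1·(≡3), b=13^2·(≡10) mod 13; (3|13)=+1, (10|13)=+1; (−1)^{1·2·6}·(+1)^2·(+1)^1 = +1.
v=19: a=19^2·(≡13), b=19^3·(≡17) mod 19; (13|19)=-1, (17|19)=+1; (−1)^{2·3·9}·(-1)^3·(+1)^2 = -1.
v=31: a=31^3·(≡6), b=31^3·(≡8) mod 31; (6|31)=-1, (8|31)=+1; (−1)^{3·3·15}·(-1)^3·(+1)^3 = +1.
v=11: a=11^1·(≡7), b=11^0·(≡7) mod 11; (7|11)=-1, (7|11)=-1; (−1)^{1·0·5}·(-1)^0·(-1)^1 = -1.
v=∞: 13299 > 0 and -1178589 < 0  ⇒  (a,b)_∞ = +1.
v=23: a=23^2·(≡21), b=23^3·(≡9) mod 23; (21|23)=-1, (9|23)=+1; (−1)^{2·3·11}·(-1)^3·(+1)^2 = -1.
v=29: a=29^2·(≡11), b=29^3·(≡15) mod 29; (11|29)=-1, (15|29)=-1; (−1)^{2·3·14}·(-1)^3·(-1)^2 = -1.
v=2: v_2(a)=0, v_2(b)=6; units ≡ 3, 3 (mod 8); ε·ε+αω+βω = 1·1+0·1+6·1 ≡ 1  ⇒  (a,b)_2 = -1.
v=5: a=5^0·(≡1), b=5^2·(≡4) mod 5; (1|5)=+1, (4|5)=+1; (−1)^{0·2·2}·(+1)^2·(+1)^0 = +1.
v=3: a=3^1·(≡2), b=3^1·(≡2) mod 3; (2|3)=-1, (2|3)=-1; (−1)^{1·1·1}·(-1)^1·(-1)^1 = -1.
Ram(13299, -1178589) = {2, 3, 11, 19, 23, 29}; no ℚ_2-point on the conic.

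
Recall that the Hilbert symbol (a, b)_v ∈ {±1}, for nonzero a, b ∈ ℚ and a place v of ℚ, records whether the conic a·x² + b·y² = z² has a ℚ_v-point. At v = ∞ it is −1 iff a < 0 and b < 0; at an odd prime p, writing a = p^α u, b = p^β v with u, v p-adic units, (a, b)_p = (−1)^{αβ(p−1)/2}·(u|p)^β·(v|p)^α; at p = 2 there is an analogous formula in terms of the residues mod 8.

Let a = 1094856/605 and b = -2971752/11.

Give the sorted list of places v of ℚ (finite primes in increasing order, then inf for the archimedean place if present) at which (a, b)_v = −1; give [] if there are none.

[2, 5, 7, 19]

(a, b) ≡ (570, -462) mod (ℚ^×)²; places V = {2, 3, 5, 7, 11, 19, ∞}.
(a,b)_7: α=4, u≡5; β=3, v≡4 (mod 7); (5|7)=-1, (4|7)=+1; sign (−1)^0·-1^3·+1^4 = -1.
(a,b)_3: α=1, u≡1; β=1, v≡2 (mod 3); (1|3)=+1, (2|3)=-1; sign (−1)^1·+1^1·-1^1 = +1.
(a,b)_∞: sgn(570)=+, sgn(-462)=−, so +1.
(a,b)_5: α=-1, u≡1; β=0, v≡3 (mod 5); (1|5)=+1, (3|5)=-1; sign (−1)^0·+1^0·-1^-1 = -1.
(a,b)_19: α=1, u≡1; β=2, v≡3 (mod 19); (1|19)=+1, (3|19)=-1; sign (−1)^0·+1^2·-1^1 = -1.
(a,b)_11: α=-2, u≡3; β=-1, v≡8 (mod 11); (3|11)=+1, (8|11)=-1; sign (−1)^0·+1^-1·-1^-2 = +1.
(a,b)_2: α=3, β=3; u≡5, v≡1 (mod 8); ε(u)ε(v)=0·0, αω(v)=3·0, βω(u)=3·1; sum ≡ 1  ⇒  -1.
|Ram(570, -462)| = 4, even; anisotropic at {2, 5, 7, 19}.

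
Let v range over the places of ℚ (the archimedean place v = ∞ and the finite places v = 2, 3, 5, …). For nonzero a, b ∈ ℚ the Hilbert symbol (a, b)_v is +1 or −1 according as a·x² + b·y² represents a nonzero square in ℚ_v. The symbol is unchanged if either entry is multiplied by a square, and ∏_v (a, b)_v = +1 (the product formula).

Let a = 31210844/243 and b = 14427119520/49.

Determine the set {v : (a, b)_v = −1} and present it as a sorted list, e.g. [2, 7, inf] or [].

(a, b) ≡ (1653, 330) mod (ℚ^×)²; places V = {2, 3, 5, 7, 11, 17, 19, 29, ∞}.
(a,b)_2: α=2, β=5; u≡5, v≡5 (mod 8); ε(u)ε(v)=0·0, αω(v)=2·1, βω(u)=5·1; sum ≡ 1  ⇒  -1.
(a,b)_11: α=0, u≡5; β=1, v≡6 (mod 11); (5|11)=+1, (6|11)=-1; sign (−1)^0·+1^1·-1^0 = +1.
(a,b)_7: α=2, u≡1; β=-2, v≡2 (mod 7); (1|7)=+1, (2|7)=+1; sign (−1)^0·+1^-2·+1^2 = +1.
(a,b)_∞: sgn(1653)=+, sgn(330)=+, so +1.
(a,b)_5: α=0, u≡3; β=1, v≡1 (mod 5); (3|5)=-1, (1|5)=+1; sign (−1)^0·-1^1·+1^0 = -1.
(a,b)_3: α=-5, u≡2; β=3, v≡2 (mod 3); (2|3)=-1, (2|3)=-1; sign (−1)^1·-1^3·-1^-5 = -1.
(a,b)_29: α=1, u≡20; β=2, v≡3 (mod 29); (20|29)=+1, (3|29)=-1; sign (−1)^0·+1^2·-1^1 = -1.
(a,b)_19: α=1, u≡16; β=2, v≡16 (mod 19); (16|19)=+1, (16|19)=+1; sign (−1)^0·+1^2·+1^1 = +1.
(a,b)_17: α=2, u≡16; β=0, v≡5 (mod 17); (16|17)=+1, (5|17)=-1; sign (−1)^0·+1^0·-1^2 = +1.
(1653, 330 / ℚ) ramifies at {2, 3, 5, 29}: a division algebra.

[2, 3, 5, 29]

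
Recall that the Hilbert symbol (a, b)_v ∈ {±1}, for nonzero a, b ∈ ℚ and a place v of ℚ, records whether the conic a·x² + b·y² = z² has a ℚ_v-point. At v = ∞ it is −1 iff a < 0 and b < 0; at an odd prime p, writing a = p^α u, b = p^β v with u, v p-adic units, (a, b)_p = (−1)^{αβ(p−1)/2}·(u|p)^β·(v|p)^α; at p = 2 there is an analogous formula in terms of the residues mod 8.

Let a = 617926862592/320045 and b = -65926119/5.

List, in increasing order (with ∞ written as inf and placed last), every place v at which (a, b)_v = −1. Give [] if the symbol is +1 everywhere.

[3, 5, 23, 31]

Mod squares: a ≡ 9435, b ≡ -6727155. Check v ∈ {∞, 2, 3, 5, 7, 11, 13, 17, 23, 29, 31, 37}.
v=31: a=31^0·(≡23), b=31^1·(≡15) mod 31; (23|31)=-1, (15|31)=-1; (−1)^{0·1·15}·(-1)^1·(-1)^0 = -1.
v=3: a=3^3·(≡1), b=3^1·(≡1) mod 3; (1|3)=+1, (1|3)=+1; (−1)^{3·1·1}·(+1)^1·(+1)^3 = -1.
v=∞: 9435 > 0 and -6727155 < 0  ⇒  (a,b)_∞ = +1.
v=2: v_2(a)=8, v_2(b)=0; units ≡ 3, 5 (mod 8); ε·ε+αω+βω = 1·0+8·1+0·1 ≡ 0  ⇒  (a,b)_2 = +1.
v=37: a=37^1·(≡34), b=37^1·(≡34) mod 37; (34|37)=+1, (34|37)=+1; (−1)^{1·1·18}·(+1)^1·(+1)^1 = +1.
v=7: a=7^0·(≡5), b=7^2·(≡5) mod 7; (5|7)=-1, (5|7)=-1; (−1)^{0·2·3}·(-1)^2·(-1)^0 = +1.
v=11: a=11^-2·(≡10), b=11^0·(≡1) mod 11; (10|11)=-1, (1|11)=+1; (−1)^{-2·0·5}·(-1)^0·(+1)^-2 = +1.
v=13: a=13^2·(≡12), b=13^0·(≡8) mod 13; (12|13)=+1, (8|13)=-1; (−1)^{2·0·6}·(+1)^0·(-1)^2 = +1.
v=29: a=29^2·(≡15), b=29^0·(≡9) mod 29; (15|29)=-1, (9|29)=+1; (−1)^{2·0·14}·(-1)^0·(+1)^2 = +1.
v=23: a=23^-2·(≡20), b=23^1·(≡9) mod 23; (20|23)=-1, (9|23)=+1; (−1)^{-2·1·11}·(-1)^1·(+1)^-2 = -1.
v=17: a=17^1·(≡5), b=17^1·(≡10) mod 17; (5|17)=-1, (10|17)=-1; (−1)^{1·1·8}·(-1)^1·(-1)^1 = +1.
v=5: a=5^-1·(≡3), b=5^-1·(≡1) mod 5; (3|5)=-1, (1|5)=+1; (−1)^{-1·-1·2}·(-1)^-1·(+1)^-1 = -1.
(9435, -6727155 / ℚ) ramifies at {3, 5, 23, 31}: a division algebra.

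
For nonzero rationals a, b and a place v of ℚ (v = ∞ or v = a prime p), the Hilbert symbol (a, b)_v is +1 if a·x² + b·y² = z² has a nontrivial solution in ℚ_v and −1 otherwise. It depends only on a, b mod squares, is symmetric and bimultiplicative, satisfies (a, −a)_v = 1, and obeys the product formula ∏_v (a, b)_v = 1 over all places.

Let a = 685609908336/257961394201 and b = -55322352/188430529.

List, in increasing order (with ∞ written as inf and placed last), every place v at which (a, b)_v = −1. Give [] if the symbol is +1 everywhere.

Mod squares: a ≡ 31, b ≡ -527. Check v ∈ {∞, 2, 3, 7, 17, 31, 37, 53}.
v=7: a=7^-2·(≡6), b=7^-2·(≡6) mod 7; (6|7)=-1, (6|7)=-1; (−1)^{-2·-2·3}·(-1)^-2·(-1)^-2 = +1.
v=53: a=53^-2·(≡50), b=53^-2·(≡3) mod 53; (50|53)=-1, (3|53)=-1; (−1)^{-2·-2·26}·(-1)^-2·(-1)^-2 = +1.
v=2: v_2(a)=4, v_2(b)=4; units ≡ 7, 1 (mod 8); ε·ε+αω+βω = 1·0+4·0+4·0 ≡ 0  ⇒  (a,b)_2 = +1.
v=17: a=17^2·(≡14), b=17^1·(≡12) mod 17; (14|17)=-1, (12|17)=-1; (−1)^{2·1·8}·(-1)^1·(-1)^2 = -1.
v=31: a=31^1·(≡2), b=31^1·(≡28) mod 31; (2|31)=+1, (28|31)=+1; (−1)^{1·1·15}·(+1)^1·(+1)^1 = -1.
v=∞: 31 > 0 and -527 < 0  ⇒  (a,b)_∞ = +1.
v=37: a=37^-4·(≡22), b=37^-2·(≡11) mod 37; (22|37)=-1, (11|37)=+1; (−1)^{-4·-2·18}·(-1)^-2·(+1)^-4 = +1.
v=3: a=3^14·(≡1), b=3^8·(≡1) mod 3; (1|3)=+1, (1|3)=+1; (−1)^{14·8·1}·(+1)^8·(+1)^14 = +1.
|Ram(31, -527)| = 2, even; anisotropic at {17, 31}.

[17, 31]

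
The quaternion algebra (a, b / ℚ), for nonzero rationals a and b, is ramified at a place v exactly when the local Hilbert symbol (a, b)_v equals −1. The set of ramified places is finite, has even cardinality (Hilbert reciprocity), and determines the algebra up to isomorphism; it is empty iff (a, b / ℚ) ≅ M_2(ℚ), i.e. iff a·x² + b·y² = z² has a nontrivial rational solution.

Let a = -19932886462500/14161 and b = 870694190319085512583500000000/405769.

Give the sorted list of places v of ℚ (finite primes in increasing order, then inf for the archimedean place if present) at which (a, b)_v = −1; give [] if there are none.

[2, 11, 29, 31]

Mod squares: a ≡ -885906065, b ≡ 5115. Check v ∈ {∞, 2, 3, 5, 7, 11, 13, 17, 19, 23, 29, 31, 41}.
v=23: a=23^1·(≡3), b=23^2·(≡8) mod 23; (3|23)=+1, (8|23)=+1; (−1)^{1·2·11}·(+1)^2·(+1)^1 = +1.
v=3: a=3^2·(≡1), b=3^9·(≡1) mod 3; (1|3)=+1, (1|3)=+1; (−1)^{2·9·1}·(+1)^9·(+1)^2 = +1.
v=11: a=11^1·(≡1), b=11^1·(≡1) mod 11; (1|11)=+1, (1|11)=+1; (−1)^{1·1·5}·(+1)^1·(+1)^1 = -1.
v=17: a=17^-2·(≡2), b=17^0·(≡2) mod 17; (2|17)=+1, (2|17)=+1; (−1)^{-2·0·8}·(+1)^0·(+1)^-2 = +1.
v=∞: -885906065 < 0 and 5115 > 0  ⇒  (a,b)_∞ = +1.
v=13: a=13^0·(≡7), b=13^-2·(≡7) mod 13; (7|13)=-1, (7|13)=-1; (−1)^{0·-2·6}·(-1)^-2·(-1)^0 = +1.
v=41: a=41^1·(≡13), b=41^2·(≡20) mod 41; (13|41)=-1, (20|41)=+1; (−1)^{1·2·20}·(-1)^2·(+1)^1 = +1.
v=19: a=19^1·(≡1), b=19^2·(≡6) mod 19; (1|19)=+1, (6|19)=+1; (−1)^{1·2·9}·(+1)^2·(+1)^1 = +1.
v=29: a=29^1·(≡23), b=29^2·(≡27) mod 29; (23|29)=+1, (27|29)=-1; (−1)^{1·2·14}·(+1)^2·(-1)^1 = -1.
v=7: a=7^-2·(≡5), b=7^-4·(≡3) mod 7; (5|7)=-1, (3|7)=-1; (−1)^{-2·-4·3}·(-1)^-4·(-1)^-2 = +1.
v=5: a=5^5·(≡2), b=5^9·(≡3) mod 5; (2|5)=-1, (3|5)=-1; (−1)^{5·9·2}·(-1)^9·(-1)^5 = +1.
v=31: a=31^1·(≡14), b=31^3·(≡4) mod 31; (14|31)=+1, (4|31)=+1; (−1)^{1·3·15}·(+1)^3·(+1)^1 = -1.
v=2: v_2(a)=2, v_2(b)=8; units ≡ 7, 3 (mod 8); ε·ε+αω+βω = 1·1+2·1+8·0 ≡ 1  ⇒  (a,b)_2 = -1.
(-885906065, 5115 / ℚ) ramifies at {2, 11, 29, 31}: a division algebra.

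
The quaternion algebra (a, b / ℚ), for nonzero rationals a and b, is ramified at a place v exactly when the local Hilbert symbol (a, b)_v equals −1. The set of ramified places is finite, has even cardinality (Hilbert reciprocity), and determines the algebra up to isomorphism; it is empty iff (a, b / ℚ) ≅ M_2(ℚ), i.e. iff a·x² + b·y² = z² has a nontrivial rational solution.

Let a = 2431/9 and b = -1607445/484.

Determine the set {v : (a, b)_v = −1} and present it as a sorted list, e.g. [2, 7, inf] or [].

(a, b) ≡ (2431, -5) mod (ℚ^×)²; places V = {2, 3, 5, 7, 11, 13, 17, ∞}.
(a,b)_∞: sgn(2431)=+, sgn(-5)=−, so +1.
(a,b)_2: α=0, β=-2; u≡7, v≡3 (mod 8); ε(u)ε(v)=1·1, αω(v)=0·1, βω(u)=-2·0; sum ≡ 1  ⇒  -1.
(a,b)_5: α=0, u≡4; β=1, v≡4 (mod 5); (4|5)=+1, (4|5)=+1; sign (−1)^0·+1^1·+1^0 = +1.
(a,b)_17: α=1, u≡14; β=0, v≡3 (mod 17); (14|17)=-1, (3|17)=-1; sign (−1)^0·-1^0·-1^1 = -1.
(a,b)_7: α=0, u≡1; β=2, v≡4 (mod 7); (1|7)=+1, (4|7)=+1; sign (−1)^0·+1^2·+1^0 = +1.
(a,b)_11: α=1, u≡5; β=-2, v≡10 (mod 11); (5|11)=+1, (10|11)=-1; sign (−1)^0·+1^-2·-1^1 = -1.
(a,b)_3: α=-2, u≡1; β=8, v≡1 (mod 3); (1|3)=+1, (1|3)=+1; sign (−1)^0·+1^8·+1^-2 = +1.
(a,b)_13: α=1, u≡2; β=0, v≡6 (mod 13); (2|13)=-1, (6|13)=-1; sign (−1)^0·-1^0·-1^1 = -1.
(2431, -5 / ℚ) ramifies at {2, 11, 13, 17}: a division algebra.

[2, 11, 13, 17]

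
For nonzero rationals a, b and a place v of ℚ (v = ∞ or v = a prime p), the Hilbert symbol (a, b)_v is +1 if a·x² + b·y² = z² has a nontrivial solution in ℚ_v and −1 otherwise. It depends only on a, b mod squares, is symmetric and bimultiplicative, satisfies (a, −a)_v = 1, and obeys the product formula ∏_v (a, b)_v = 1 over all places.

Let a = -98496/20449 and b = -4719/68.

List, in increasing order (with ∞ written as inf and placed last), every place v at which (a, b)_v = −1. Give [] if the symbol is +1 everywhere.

(a, b) ≡ (-19, -663) mod (ℚ^×)²; places V = {2, 3, 11, 13, 17, 19, ∞}.
(a,b)_2: α=6, β=-2; u≡5, v≡1 (mod 8); ε(u)ε(v)=0·0, αω(v)=6·0, βω(u)=-2·1; sum ≡ 0  ⇒  +1.
(a,b)_13: α=-2, u≡11; β=1, v≡9 (mod 13); (11|13)=-1, (9|13)=+1; sign (−1)^0·-1^1·+1^-2 = -1.
(a,b)_11: α=-2, u≡5; β=2, v≡8 (mod 11); (5|11)=+1, (8|11)=-1; sign (−1)^0·+1^2·-1^-2 = +1.
(a,b)_19: α=1, u≡12; β=0, v≡8 (mod 19); (12|19)=-1, (8|19)=-1; sign (−1)^0·-1^0·-1^1 = -1.
(a,b)_3: α=4, u≡2; β=1, v≡1 (mod 3); (2|3)=-1, (1|3)=+1; sign (−1)^0·-1^1·+1^4 = -1.
(a,b)_17: α=0, u≡16; β=-1, v≡6 (mod 17); (16|17)=+1, (6|17)=-1; sign (−1)^0·+1^-1·-1^0 = +1.
(a,b)_∞: sgn(-19)=−, sgn(-663)=−, so -1.
|Ram(-19, -663)| = 4, even; anisotropic at {3, 13, 19, ∞}.

[3, 13, 19, inf]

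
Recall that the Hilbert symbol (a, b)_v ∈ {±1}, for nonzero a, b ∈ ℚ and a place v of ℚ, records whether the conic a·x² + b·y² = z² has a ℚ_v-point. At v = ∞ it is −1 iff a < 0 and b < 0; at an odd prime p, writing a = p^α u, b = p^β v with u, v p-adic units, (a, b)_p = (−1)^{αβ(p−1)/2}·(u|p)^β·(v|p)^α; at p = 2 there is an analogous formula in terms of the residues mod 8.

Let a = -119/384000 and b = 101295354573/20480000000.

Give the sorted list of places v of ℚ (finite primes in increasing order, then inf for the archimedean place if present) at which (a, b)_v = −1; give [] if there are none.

(a, b) ≡ (-1785, 74865) mod (ℚ^×)²; places V = {2, 3, 5, 7, 17, 23, 31, ∞}.
(a,b)_3: α=-1, u≡2; β=5, v≡1 (mod 3); (2|3)=-1, (1|3)=+1; sign (−1)^1·-1^5·+1^-1 = +1.
(a,b)_5: α=-3, u≡3; β=-7, v≡2 (mod 5); (3|5)=-1, (2|5)=-1; sign (−1)^0·-1^-7·-1^-3 = +1.
(a,b)_31: α=0, u≡12; β=1, v≡18 (mod 31); (12|31)=-1, (18|31)=+1; sign (−1)^0·-1^1·+1^0 = -1.
(a,b)_23: α=0, u≡12; β=1, v≡2 (mod 23); (12|23)=+1, (2|23)=+1; sign (−1)^0·+1^1·+1^0 = +1.
(a,b)_∞: sgn(-1785)=−, sgn(74865)=+, so +1.
(a,b)_17: α=1, u≡11; β=4, v≡14 (mod 17); (11|17)=-1, (14|17)=-1; sign (−1)^0·-1^4·-1^1 = -1.
(a,b)_7: α=1, u≡4; β=1, v≡3 (mod 7); (4|7)=+1, (3|7)=-1; sign (−1)^1·+1^1·-1^1 = +1.
(a,b)_2: α=-10, β=-18; u≡7, v≡1 (mod 8); ε(u)ε(v)=1·0, αω(v)=-10·0, βω(u)=-18·0; sum ≡ 0  ⇒  +1.
Ram(-1785, 74865) = {17, 31}; no ℚ_17-point on the conic.

[17, 31]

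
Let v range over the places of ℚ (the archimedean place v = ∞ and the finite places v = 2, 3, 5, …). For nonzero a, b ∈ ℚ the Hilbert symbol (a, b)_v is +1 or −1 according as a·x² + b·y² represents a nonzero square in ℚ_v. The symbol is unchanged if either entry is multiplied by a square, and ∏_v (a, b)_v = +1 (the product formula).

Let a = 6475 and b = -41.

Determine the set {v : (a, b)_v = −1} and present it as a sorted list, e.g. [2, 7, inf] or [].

(a, b) ≡ (259, -41) mod (ℚ^×)²; places V = {2, 5, 7, 37, 41, ∞}.
(a,b)_41: α=0, u≡38; β=1, v≡40 (mod 41); (38|41)=-1, (40|41)=+1; sign (−1)^0·-1^1·+1^0 = -1.
(a,b)_5: α=2, u≡4; β=0, v≡4 (mod 5); (4|5)=+1, (4|5)=+1; sign (−1)^0·+1^0·+1^2 = +1.
(a,b)_2: α=0, β=0; u≡3, v≡7 (mod 8); ε(u)ε(v)=1·1, αω(v)=0·0, βω(u)=0·1; sum ≡ 1  ⇒  -1.
(a,b)_∞: sgn(259)=+, sgn(-41)=−, so +1.
(a,b)_37: α=1, u≡27; β=0, v≡33 (mod 37); (27|37)=+1, (33|37)=+1; sign (−1)^0·+1^0·+1^1 = +1.
(a,b)_7: α=1, u≡1; β=0, v≡1 (mod 7); (1|7)=+1, (1|7)=+1; sign (−1)^0·+1^0·+1^1 = +1.
(259, -41 / ℚ) ramifies at {2, 41}: a division algebra.

[2, 41]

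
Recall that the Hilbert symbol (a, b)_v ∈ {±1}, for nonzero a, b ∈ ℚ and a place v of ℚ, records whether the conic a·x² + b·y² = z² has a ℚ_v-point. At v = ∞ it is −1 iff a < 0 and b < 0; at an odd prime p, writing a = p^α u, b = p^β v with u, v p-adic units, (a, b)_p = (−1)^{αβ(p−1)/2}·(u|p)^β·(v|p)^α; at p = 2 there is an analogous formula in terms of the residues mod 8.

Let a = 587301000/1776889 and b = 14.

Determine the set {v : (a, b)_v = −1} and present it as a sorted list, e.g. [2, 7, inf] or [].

Mod squares: a ≡ 4290, b ≡ 14. Check v ∈ {∞, 2, 3, 5, 7, 11, 13, 31, 37, 43}.
v=∞: 4290 > 0 and 14 > 0  ⇒  (a,b)_∞ = +1.
v=3: a=3^1·(≡2), b=3^0·(≡2) mod 3; (2|3)=-1, (2|3)=-1; (−1)^{1·0·1}·(-1)^0·(-1)^1 = -1.
v=13: a=13^1·(≡5), b=13^0·(≡1) mod 13; (5|13)=-1, (1|13)=+1; (−1)^{1·0·6}·(-1)^0·(+1)^1 = +1.
v=11: a=11^1·(≡9), b=11^0·(≡3) mod 11; (9|11)=+1, (3|11)=+1; (−1)^{1·0·5}·(+1)^0·(+1)^1 = +1.
v=37: a=37^2·(≡22), b=37^0·(≡14) mod 37; (22|37)=-1, (14|37)=-1; (−1)^{2·0·18}·(-1)^0·(-1)^2 = +1.
v=2: v_2(a)=3, v_2(b)=1; units ≡ 1, 7 (mod 8); ε·ε+αω+βω = 0·1+3·0+1·0 ≡ 0  ⇒  (a,b)_2 = +1.
v=7: a=7^0·(≡3), b=7^1·(≡2) mod 7; (3|7)=-1, (2|7)=+1; (−1)^{0·1·3}·(-1)^1·(+1)^0 = -1.
v=5: a=5^3·(≡2), b=5^0·(≡4) mod 5; (2|5)=-1, (4|5)=+1; (−1)^{3·0·2}·(-1)^0·(+1)^3 = +1.
v=31: a=31^-2·(≡21), b=31^0·(≡14) mod 31; (21|31)=-1, (14|31)=+1; (−1)^{-2·0·15}·(-1)^0·(+1)^-2 = +1.
v=43: a=43^-2·(≡8), b=43^0·(≡14) mod 43; (8|43)=-1, (14|43)=+1; (−1)^{-2·0·21}·(-1)^0·(+1)^-2 = +1.
(4290, 14 / ℚ) ramifies at {3, 7}: a division algebra.

[3, 7]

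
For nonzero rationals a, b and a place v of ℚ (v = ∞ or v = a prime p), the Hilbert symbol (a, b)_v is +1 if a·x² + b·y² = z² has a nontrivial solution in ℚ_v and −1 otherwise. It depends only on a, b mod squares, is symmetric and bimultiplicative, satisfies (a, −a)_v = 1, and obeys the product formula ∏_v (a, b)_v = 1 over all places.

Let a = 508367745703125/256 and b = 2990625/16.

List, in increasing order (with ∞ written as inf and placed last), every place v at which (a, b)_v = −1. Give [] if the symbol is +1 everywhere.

Mod squares: a ≡ 29, b ≡ 4785. Check v ∈ {∞, 2, 3, 5, 7, 11, 29}.
v=29: a=29^3·(≡1), b=29^1·(≡20) mod 29; (1|29)=+1, (20|29)=+1; (−1)^{3·1·14}·(+1)^1·(+1)^3 = +1.
v=5: a=5^8·(≡4), b=5^5·(≡2) mod 5; (4|5)=+1, (2|5)=-1; (−1)^{8·5·2}·(+1)^5·(-1)^8 = +1.
v=3: a=3^2·(≡2), b=3^1·(≡2) mod 3; (2|3)=-1, (2|3)=-1; (−1)^{2·1·1}·(-1)^1·(-1)^2 = -1.
v=7: a=7^2·(≡4), b=7^0·(≡4) mod 7; (4|7)=+1, (4|7)=+1; (−1)^{2·0·3}·(+1)^0·(+1)^2 = +1.
v=11: a=11^2·(≡10), b=11^1·(≡2) mod 11; (10|11)=-1, (2|11)=-1; (−1)^{2·1·5}·(-1)^1·(-1)^2 = -1.
v=2: v_2(a)=-8, v_2(b)=-4; units ≡ 5, 1 (mod 8); ε·ε+αω+βω = 0·0+-8·0+-4·1 ≡ 0  ⇒  (a,b)_2 = +1.
v=∞: 29 > 0 and 4785 > 0  ⇒  (a,b)_∞ = +1.
(29, 4785 / ℚ) ramifies at {3, 11}: a division algebra.

[3, 11]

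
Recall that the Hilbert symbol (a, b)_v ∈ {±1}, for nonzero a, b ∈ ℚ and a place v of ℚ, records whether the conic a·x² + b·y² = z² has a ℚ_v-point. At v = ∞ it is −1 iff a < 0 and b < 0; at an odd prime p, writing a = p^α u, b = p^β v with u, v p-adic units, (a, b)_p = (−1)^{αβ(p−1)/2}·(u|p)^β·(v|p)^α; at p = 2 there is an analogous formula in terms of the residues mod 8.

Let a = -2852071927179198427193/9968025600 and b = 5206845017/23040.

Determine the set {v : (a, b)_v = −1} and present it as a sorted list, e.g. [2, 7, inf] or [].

Mod squares: a ≡ -17, b ≡ 170. Check v ∈ {∞, 2, 3, 5, 7, 11, 13, 17, 37, 43}.
v=3: a=3^-2·(≡1), b=3^-2·(≡2) mod 3; (1|3)=+1, (2|3)=-1; (−1)^{-2·-2·1}·(+1)^-2·(-1)^-2 = +1.
v=13: a=13^-2·(≡12), b=13^0·(≡9) mod 13; (12|13)=+1, (9|13)=+1; (−1)^{-2·0·6}·(+1)^0·(+1)^-2 = +1.
v=11: a=11^0·(≡1), b=11^2·(≡5) mod 11; (1|11)=+1, (5|11)=+1; (−1)^{0·2·5}·(+1)^2·(+1)^0 = +1.
v=7: a=7^2·(≡2), b=7^0·(≡1) mod 7; (2|7)=+1, (1|7)=+1; (−1)^{2·0·3}·(+1)^0·(+1)^2 = +1.
v=5: a=5^-2·(≡3), b=5^-1·(≡4) mod 5; (3|5)=-1, (4|5)=+1; (−1)^{-2·-1·2}·(-1)^-1·(+1)^-2 = -1.
v=43: a=43^6·(≡32), b=43^2·(≡10) mod 43; (32|43)=-1, (10|43)=+1; (−1)^{6·2·21}·(-1)^2·(+1)^6 = +1.
v=∞: -17 < 0 and 170 > 0  ⇒  (a,b)_∞ = +1.
v=37: a=37^4·(≡35), b=37^2·(≡2) mod 37; (35|37)=-1, (2|37)=-1; (−1)^{4·2·18}·(-1)^2·(-1)^4 = +1.
v=2: v_2(a)=-18, v_2(b)=-9; units ≡ 7, 5 (mod 8); ε·ε+αω+βω = 1·0+-18·1+-9·0 ≡ 0  ⇒  (a,b)_2 = +1.
v=17: a=17^3·(≡2), b=17^1·(≡6) mod 17; (2|17)=+1, (6|17)=-1; (−1)^{3·1·8}·(+1)^1·(-1)^3 = -1.
(-17, 170 / ℚ) ramifies at {5, 17}: a division algebra.

[5, 17]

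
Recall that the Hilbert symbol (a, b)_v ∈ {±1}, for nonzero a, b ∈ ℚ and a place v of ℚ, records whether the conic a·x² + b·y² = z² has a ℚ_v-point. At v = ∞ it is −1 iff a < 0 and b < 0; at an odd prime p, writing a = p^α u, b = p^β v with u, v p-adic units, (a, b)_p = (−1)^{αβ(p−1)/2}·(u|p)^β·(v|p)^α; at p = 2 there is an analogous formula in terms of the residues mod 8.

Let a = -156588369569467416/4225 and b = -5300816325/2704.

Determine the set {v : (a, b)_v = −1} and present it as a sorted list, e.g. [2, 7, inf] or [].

[2, 3, 23, inf]

Mod squares: a ≡ -72726, b ≡ -14973. Check v ∈ {∞, 2, 3, 5, 7, 13, 17, 23, 31}.
v=7: a=7^6·(≡1), b=7^3·(≡5) mod 7; (1|7)=+1, (5|7)=-1; (−1)^{6·3·3}·(+1)^3·(-1)^6 = +1.
v=31: a=31^3·(≡10), b=31^1·(≡27) mod 31; (10|31)=+1, (27|31)=-1; (−1)^{3·1·15}·(+1)^1·(-1)^3 = +1.
v=23: a=23^3·(≡12), b=23^1·(≡4) mod 23; (12|23)=+1, (4|23)=+1; (−1)^{3·1·11}·(+1)^1·(+1)^3 = -1.
v=17: a=17^1·(≡12), b=17^2·(≡4) mod 17; (12|17)=-1, (4|17)=+1; (−1)^{1·2·8}·(-1)^2·(+1)^1 = +1.
v=5: a=5^-2·(≡1), b=5^2·(≡3) mod 5; (1|5)=+1, (3|5)=-1; (−1)^{-2·2·2}·(+1)^2·(-1)^-2 = +1.
v=13: a=13^-2·(≡9), b=13^-2·(≡9) mod 13; (9|13)=+1, (9|13)=+1; (−1)^{-2·-2·6}·(+1)^-2·(+1)^-2 = +1.
v=2: v_2(a)=3, v_2(b)=-4; units ≡ 5, 3 (mod 8); ε·ε+αω+βω = 0·1+3·1+-4·1 ≡ 1  ⇒  (a,b)_2 = -1.
v=3: a=3^3·(≡1), b=3^1·(≡1) mod 3; (1|3)=+1, (1|3)=+1; (−1)^{3·1·1}·(+1)^1·(+1)^3 = -1.
v=∞: -72726 < 0 and -14973 < 0  ⇒  (a,b)_∞ = -1.
(-72726, -14973 / ℚ) ramifies at {2, 3, 23, ∞}: a division algebra.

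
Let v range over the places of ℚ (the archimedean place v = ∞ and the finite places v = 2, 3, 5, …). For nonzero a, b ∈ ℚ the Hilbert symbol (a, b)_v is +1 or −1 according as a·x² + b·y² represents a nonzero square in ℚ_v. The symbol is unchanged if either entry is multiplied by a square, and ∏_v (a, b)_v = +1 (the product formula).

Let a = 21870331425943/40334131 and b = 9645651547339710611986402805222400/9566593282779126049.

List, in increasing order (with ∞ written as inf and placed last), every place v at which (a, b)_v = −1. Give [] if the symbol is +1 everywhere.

(a, b) ≡ (437437, 62491) mod (ℚ^×)²; places V = {2, 3, 5, 7, 11, 13, 17, 19, 23, 31, 37, 47, ∞}.
(a,b)_17: α=2, u≡7; β=6, v≡4 (mod 17); (7|17)=-1, (4|17)=+1; sign (−1)^0·-1^6·+1^2 = +1.
(a,b)_23: α=1, u≡19; β=3, v≡8 (mod 23); (19|23)=-1, (8|23)=+1; sign (−1)^1·-1^3·+1^1 = +1.
(a,b)_47: α=-2, u≡2; β=-6, v≡28 (mod 47); (2|47)=+1, (28|47)=+1; sign (−1)^0·+1^-6·+1^-2 = +1.
(a,b)_2: α=0, β=10; u≡5, v≡3 (mod 8); ε(u)ε(v)=0·1, αω(v)=0·1, βω(u)=10·1; sum ≡ 0  ⇒  +1.
(a,b)_3: α=0, u≡1; β=2, v≡1 (mod 3); (1|3)=+1, (1|3)=+1; sign (−1)^0·+1^2·+1^0 = +1.
(a,b)_31: α=-2, u≡29; β=-6, v≡6 (mod 31); (29|31)=-1, (6|31)=-1; sign (−1)^0·-1^-6·-1^-2 = +1.
(a,b)_37: α=2, u≡29; β=6, v≡13 (mod 37); (29|37)=-1, (13|37)=-1; sign (−1)^0·-1^6·-1^2 = +1.
(a,b)_∞: sgn(437437)=+, sgn(62491)=+, so +1.
(a,b)_7: α=5, u≡4; β=0, v≡4 (mod 7); (4|7)=+1, (4|7)=+1; sign (−1)^0·+1^0·+1^5 = +1.
(a,b)_5: α=0, u≡3; β=2, v≡4 (mod 5); (3|5)=-1, (4|5)=+1; sign (−1)^0·-1^2·+1^0 = +1.
(a,b)_13: α=1, u≡2; β=3, v≡4 (mod 13); (2|13)=-1, (4|13)=+1; sign (−1)^0·-1^3·+1^1 = -1.
(a,b)_19: α=-1, u≡13; β=1, v≡15 (mod 19); (13|19)=-1, (15|19)=-1; sign (−1)^1·-1^1·-1^-1 = -1.
(a,b)_11: α=1, u≡7; β=3, v≡4 (mod 11); (7|11)=-1, (4|11)=+1; sign (−1)^1·-1^3·+1^1 = +1.
|Ram(437437, 62491)| = 2, even; anisotropic at {13, 19}.

[13, 19]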